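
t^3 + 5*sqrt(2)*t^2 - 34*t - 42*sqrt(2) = (t - 3*sqrt(2))*(t + sqrt(2))*(t + 7*sqrt(2))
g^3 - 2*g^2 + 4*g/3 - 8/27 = (g - 2/3)^3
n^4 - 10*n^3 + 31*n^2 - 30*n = n*(n - 5)*(n - 3)*(n - 2)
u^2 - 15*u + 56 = (u - 8)*(u - 7)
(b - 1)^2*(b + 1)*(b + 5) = b^4 + 4*b^3 - 6*b^2 - 4*b + 5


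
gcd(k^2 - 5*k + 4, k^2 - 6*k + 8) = k - 4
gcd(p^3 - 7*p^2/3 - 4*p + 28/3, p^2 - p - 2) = p - 2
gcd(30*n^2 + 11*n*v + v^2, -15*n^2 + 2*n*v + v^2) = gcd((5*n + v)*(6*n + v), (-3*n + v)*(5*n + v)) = 5*n + v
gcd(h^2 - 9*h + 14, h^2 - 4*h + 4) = h - 2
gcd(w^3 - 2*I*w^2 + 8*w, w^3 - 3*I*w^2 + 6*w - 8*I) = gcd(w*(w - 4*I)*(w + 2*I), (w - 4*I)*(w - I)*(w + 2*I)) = w^2 - 2*I*w + 8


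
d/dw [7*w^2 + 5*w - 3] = 14*w + 5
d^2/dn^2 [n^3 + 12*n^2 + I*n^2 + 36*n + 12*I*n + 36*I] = 6*n + 24 + 2*I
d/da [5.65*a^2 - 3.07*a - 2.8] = 11.3*a - 3.07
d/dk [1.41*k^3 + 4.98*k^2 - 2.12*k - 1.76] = 4.23*k^2 + 9.96*k - 2.12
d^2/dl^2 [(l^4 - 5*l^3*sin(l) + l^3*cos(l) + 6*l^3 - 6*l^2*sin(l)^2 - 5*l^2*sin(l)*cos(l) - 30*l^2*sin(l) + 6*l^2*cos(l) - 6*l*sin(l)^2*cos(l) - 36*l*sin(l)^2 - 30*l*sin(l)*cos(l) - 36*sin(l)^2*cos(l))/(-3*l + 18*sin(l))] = sqrt(2)*l^2*sin(l + pi/4)/3 + 10*l*sin(l)/3 + 2*l*sin(2*l)/3 + 2*l*cos(l)/3 - 2*l + 10*sin(l)/3 + 4*sin(2*l) - 14*cos(l)/3 - 2*cos(2*l)/3 - 4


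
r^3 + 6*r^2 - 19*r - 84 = (r - 4)*(r + 3)*(r + 7)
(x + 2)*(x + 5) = x^2 + 7*x + 10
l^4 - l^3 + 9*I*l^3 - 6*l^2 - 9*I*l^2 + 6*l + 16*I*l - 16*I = (l - 1)*(l - I)*(l + 2*I)*(l + 8*I)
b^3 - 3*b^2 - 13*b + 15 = (b - 5)*(b - 1)*(b + 3)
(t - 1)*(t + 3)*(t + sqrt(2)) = t^3 + sqrt(2)*t^2 + 2*t^2 - 3*t + 2*sqrt(2)*t - 3*sqrt(2)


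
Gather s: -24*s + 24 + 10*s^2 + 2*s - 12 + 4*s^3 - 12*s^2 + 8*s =4*s^3 - 2*s^2 - 14*s + 12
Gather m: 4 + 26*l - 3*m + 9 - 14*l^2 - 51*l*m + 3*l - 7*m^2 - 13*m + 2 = -14*l^2 + 29*l - 7*m^2 + m*(-51*l - 16) + 15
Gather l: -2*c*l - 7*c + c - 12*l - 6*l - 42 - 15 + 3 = -6*c + l*(-2*c - 18) - 54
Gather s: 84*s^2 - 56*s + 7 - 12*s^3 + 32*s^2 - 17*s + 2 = -12*s^3 + 116*s^2 - 73*s + 9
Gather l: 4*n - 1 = 4*n - 1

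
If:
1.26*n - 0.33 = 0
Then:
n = 0.26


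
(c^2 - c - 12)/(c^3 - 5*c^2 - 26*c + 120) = (c + 3)/(c^2 - c - 30)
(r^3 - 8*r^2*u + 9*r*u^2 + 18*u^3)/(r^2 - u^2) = (r^2 - 9*r*u + 18*u^2)/(r - u)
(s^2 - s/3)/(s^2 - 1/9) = 3*s/(3*s + 1)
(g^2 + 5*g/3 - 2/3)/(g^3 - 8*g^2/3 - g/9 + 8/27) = 9*(g + 2)/(9*g^2 - 21*g - 8)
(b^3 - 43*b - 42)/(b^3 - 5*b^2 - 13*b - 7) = (b + 6)/(b + 1)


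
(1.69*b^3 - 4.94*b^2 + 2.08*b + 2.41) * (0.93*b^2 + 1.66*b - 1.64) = 1.5717*b^5 - 1.7888*b^4 - 9.0376*b^3 + 13.7957*b^2 + 0.5894*b - 3.9524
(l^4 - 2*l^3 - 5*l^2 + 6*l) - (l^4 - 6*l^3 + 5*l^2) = 4*l^3 - 10*l^2 + 6*l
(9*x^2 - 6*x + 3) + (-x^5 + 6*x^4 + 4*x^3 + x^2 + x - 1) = -x^5 + 6*x^4 + 4*x^3 + 10*x^2 - 5*x + 2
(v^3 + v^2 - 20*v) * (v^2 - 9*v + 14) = v^5 - 8*v^4 - 15*v^3 + 194*v^2 - 280*v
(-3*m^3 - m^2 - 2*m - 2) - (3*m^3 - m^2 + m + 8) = -6*m^3 - 3*m - 10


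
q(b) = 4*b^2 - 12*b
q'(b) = 8*b - 12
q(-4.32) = 126.49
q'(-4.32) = -46.56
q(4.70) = 31.96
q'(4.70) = 25.60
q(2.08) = -7.65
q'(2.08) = 4.64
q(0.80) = -7.04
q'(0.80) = -5.60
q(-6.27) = 232.49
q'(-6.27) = -62.16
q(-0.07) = 0.86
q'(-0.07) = -12.56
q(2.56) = -4.51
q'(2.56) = 8.48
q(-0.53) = 7.48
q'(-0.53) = -16.24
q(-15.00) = 1080.00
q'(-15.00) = -132.00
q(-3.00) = 72.00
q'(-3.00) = -36.00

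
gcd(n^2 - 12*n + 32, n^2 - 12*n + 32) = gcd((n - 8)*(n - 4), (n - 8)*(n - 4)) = n^2 - 12*n + 32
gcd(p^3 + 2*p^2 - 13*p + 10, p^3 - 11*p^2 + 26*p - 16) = p^2 - 3*p + 2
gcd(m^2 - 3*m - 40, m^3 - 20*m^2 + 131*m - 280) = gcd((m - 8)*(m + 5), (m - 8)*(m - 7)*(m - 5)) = m - 8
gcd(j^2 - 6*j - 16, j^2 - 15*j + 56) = j - 8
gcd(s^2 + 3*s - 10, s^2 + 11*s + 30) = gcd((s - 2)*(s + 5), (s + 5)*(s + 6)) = s + 5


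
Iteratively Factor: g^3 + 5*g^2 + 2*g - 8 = (g - 1)*(g^2 + 6*g + 8) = (g - 1)*(g + 2)*(g + 4)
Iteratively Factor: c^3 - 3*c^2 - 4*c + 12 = (c - 2)*(c^2 - c - 6) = (c - 3)*(c - 2)*(c + 2)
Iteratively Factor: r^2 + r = (r + 1)*(r)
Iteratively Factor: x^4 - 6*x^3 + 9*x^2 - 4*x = (x - 1)*(x^3 - 5*x^2 + 4*x) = x*(x - 1)*(x^2 - 5*x + 4) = x*(x - 4)*(x - 1)*(x - 1)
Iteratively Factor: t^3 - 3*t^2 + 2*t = (t - 2)*(t^2 - t) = t*(t - 2)*(t - 1)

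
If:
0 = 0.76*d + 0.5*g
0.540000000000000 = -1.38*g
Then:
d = 0.26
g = -0.39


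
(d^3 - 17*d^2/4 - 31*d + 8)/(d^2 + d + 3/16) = 4*(4*d^3 - 17*d^2 - 124*d + 32)/(16*d^2 + 16*d + 3)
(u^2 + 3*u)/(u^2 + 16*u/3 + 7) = 3*u/(3*u + 7)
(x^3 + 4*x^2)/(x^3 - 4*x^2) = (x + 4)/(x - 4)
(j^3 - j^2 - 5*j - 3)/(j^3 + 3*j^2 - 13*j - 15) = (j + 1)/(j + 5)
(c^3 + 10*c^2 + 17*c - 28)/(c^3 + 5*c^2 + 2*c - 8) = (c + 7)/(c + 2)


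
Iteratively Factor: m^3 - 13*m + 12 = (m - 1)*(m^2 + m - 12) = (m - 1)*(m + 4)*(m - 3)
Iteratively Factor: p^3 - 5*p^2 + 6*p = (p)*(p^2 - 5*p + 6) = p*(p - 2)*(p - 3)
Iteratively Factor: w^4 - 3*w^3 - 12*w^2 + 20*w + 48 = (w - 3)*(w^3 - 12*w - 16) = (w - 4)*(w - 3)*(w^2 + 4*w + 4) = (w - 4)*(w - 3)*(w + 2)*(w + 2)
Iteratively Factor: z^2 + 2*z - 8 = (z - 2)*(z + 4)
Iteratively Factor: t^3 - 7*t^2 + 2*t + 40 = (t - 5)*(t^2 - 2*t - 8) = (t - 5)*(t + 2)*(t - 4)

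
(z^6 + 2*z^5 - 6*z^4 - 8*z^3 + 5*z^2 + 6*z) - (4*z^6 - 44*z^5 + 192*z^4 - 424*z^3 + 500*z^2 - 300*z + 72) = -3*z^6 + 46*z^5 - 198*z^4 + 416*z^3 - 495*z^2 + 306*z - 72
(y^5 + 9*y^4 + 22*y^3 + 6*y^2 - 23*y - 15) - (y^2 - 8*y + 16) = y^5 + 9*y^4 + 22*y^3 + 5*y^2 - 15*y - 31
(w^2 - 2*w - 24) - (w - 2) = w^2 - 3*w - 22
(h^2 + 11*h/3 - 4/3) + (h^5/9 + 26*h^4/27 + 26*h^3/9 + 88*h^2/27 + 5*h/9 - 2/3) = h^5/9 + 26*h^4/27 + 26*h^3/9 + 115*h^2/27 + 38*h/9 - 2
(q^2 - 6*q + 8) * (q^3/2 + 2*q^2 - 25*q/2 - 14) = q^5/2 - q^4 - 41*q^3/2 + 77*q^2 - 16*q - 112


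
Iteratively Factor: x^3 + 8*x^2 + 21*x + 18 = (x + 3)*(x^2 + 5*x + 6) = (x + 2)*(x + 3)*(x + 3)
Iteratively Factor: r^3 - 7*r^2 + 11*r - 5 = (r - 1)*(r^2 - 6*r + 5) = (r - 1)^2*(r - 5)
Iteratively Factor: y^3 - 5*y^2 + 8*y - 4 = (y - 1)*(y^2 - 4*y + 4) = (y - 2)*(y - 1)*(y - 2)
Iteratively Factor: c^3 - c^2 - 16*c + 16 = (c + 4)*(c^2 - 5*c + 4) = (c - 1)*(c + 4)*(c - 4)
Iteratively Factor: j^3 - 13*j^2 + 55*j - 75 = (j - 3)*(j^2 - 10*j + 25) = (j - 5)*(j - 3)*(j - 5)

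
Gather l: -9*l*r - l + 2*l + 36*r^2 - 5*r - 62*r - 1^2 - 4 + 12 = l*(1 - 9*r) + 36*r^2 - 67*r + 7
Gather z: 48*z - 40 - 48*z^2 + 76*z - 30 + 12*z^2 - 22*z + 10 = -36*z^2 + 102*z - 60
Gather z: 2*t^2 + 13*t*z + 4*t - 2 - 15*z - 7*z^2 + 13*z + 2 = 2*t^2 + 4*t - 7*z^2 + z*(13*t - 2)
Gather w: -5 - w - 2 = -w - 7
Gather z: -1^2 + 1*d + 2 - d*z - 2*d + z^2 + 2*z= -d + z^2 + z*(2 - d) + 1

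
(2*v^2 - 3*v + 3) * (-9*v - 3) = -18*v^3 + 21*v^2 - 18*v - 9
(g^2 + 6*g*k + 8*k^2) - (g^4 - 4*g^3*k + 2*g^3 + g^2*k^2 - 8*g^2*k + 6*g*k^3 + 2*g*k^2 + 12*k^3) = -g^4 + 4*g^3*k - 2*g^3 - g^2*k^2 + 8*g^2*k + g^2 - 6*g*k^3 - 2*g*k^2 + 6*g*k - 12*k^3 + 8*k^2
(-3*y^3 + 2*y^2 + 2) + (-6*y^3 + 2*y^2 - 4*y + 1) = -9*y^3 + 4*y^2 - 4*y + 3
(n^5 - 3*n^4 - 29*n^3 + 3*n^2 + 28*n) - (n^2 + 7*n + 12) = n^5 - 3*n^4 - 29*n^3 + 2*n^2 + 21*n - 12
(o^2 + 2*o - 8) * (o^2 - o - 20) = o^4 + o^3 - 30*o^2 - 32*o + 160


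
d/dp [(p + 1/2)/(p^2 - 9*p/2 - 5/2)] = -1/(p^2 - 10*p + 25)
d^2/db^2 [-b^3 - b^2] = -6*b - 2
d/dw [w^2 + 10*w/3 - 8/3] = 2*w + 10/3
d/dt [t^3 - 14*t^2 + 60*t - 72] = 3*t^2 - 28*t + 60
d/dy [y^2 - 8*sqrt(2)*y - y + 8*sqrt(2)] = 2*y - 8*sqrt(2) - 1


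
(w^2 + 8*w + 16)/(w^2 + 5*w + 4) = (w + 4)/(w + 1)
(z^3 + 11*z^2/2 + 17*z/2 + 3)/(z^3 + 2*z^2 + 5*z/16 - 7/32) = 16*(z^2 + 5*z + 6)/(16*z^2 + 24*z - 7)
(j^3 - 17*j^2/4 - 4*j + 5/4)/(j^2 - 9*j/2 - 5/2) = (4*j^2 + 3*j - 1)/(2*(2*j + 1))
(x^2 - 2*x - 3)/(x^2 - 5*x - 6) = (x - 3)/(x - 6)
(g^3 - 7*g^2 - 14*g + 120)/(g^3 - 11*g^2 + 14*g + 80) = (g^2 - 2*g - 24)/(g^2 - 6*g - 16)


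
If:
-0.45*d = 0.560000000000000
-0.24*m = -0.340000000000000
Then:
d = -1.24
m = 1.42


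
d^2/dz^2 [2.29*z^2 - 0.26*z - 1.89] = 4.58000000000000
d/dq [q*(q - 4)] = 2*q - 4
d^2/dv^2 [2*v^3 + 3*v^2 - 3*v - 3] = 12*v + 6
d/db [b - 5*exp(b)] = 1 - 5*exp(b)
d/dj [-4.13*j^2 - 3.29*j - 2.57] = -8.26*j - 3.29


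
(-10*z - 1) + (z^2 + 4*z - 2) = z^2 - 6*z - 3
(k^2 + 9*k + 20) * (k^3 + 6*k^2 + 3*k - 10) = k^5 + 15*k^4 + 77*k^3 + 137*k^2 - 30*k - 200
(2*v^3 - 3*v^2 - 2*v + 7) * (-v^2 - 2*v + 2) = -2*v^5 - v^4 + 12*v^3 - 9*v^2 - 18*v + 14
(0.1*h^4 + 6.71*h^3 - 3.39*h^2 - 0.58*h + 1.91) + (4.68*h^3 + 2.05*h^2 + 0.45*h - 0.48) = 0.1*h^4 + 11.39*h^3 - 1.34*h^2 - 0.13*h + 1.43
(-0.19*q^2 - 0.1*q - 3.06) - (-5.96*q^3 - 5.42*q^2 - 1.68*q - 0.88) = 5.96*q^3 + 5.23*q^2 + 1.58*q - 2.18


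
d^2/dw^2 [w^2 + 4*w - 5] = 2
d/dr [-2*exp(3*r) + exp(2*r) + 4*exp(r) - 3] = 2*(-3*exp(2*r) + exp(r) + 2)*exp(r)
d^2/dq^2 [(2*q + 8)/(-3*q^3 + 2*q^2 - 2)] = 4*(-q^2*(q + 4)*(9*q - 4)^2 + (9*q^2 - 4*q + (q + 4)*(9*q - 2))*(3*q^3 - 2*q^2 + 2))/(3*q^3 - 2*q^2 + 2)^3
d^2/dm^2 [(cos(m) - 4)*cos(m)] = 4*cos(m) - 2*cos(2*m)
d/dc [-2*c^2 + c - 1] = 1 - 4*c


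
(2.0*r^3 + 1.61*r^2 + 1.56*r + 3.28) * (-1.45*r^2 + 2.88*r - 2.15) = -2.9*r^5 + 3.4255*r^4 - 1.9252*r^3 - 3.7247*r^2 + 6.0924*r - 7.052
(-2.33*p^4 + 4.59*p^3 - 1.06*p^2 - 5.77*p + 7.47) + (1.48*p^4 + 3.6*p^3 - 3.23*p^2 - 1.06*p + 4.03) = -0.85*p^4 + 8.19*p^3 - 4.29*p^2 - 6.83*p + 11.5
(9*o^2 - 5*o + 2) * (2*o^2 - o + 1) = 18*o^4 - 19*o^3 + 18*o^2 - 7*o + 2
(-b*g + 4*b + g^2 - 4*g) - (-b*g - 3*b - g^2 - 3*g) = 7*b + 2*g^2 - g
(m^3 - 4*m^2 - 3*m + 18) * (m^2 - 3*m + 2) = m^5 - 7*m^4 + 11*m^3 + 19*m^2 - 60*m + 36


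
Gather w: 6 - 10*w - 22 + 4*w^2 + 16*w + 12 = 4*w^2 + 6*w - 4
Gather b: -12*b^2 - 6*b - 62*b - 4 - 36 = -12*b^2 - 68*b - 40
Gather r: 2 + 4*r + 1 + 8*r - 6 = 12*r - 3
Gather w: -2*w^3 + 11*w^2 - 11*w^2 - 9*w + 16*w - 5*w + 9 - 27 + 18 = -2*w^3 + 2*w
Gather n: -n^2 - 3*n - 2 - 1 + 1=-n^2 - 3*n - 2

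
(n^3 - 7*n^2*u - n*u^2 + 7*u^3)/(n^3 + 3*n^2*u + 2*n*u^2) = (n^2 - 8*n*u + 7*u^2)/(n*(n + 2*u))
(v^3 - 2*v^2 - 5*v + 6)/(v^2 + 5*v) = (v^3 - 2*v^2 - 5*v + 6)/(v*(v + 5))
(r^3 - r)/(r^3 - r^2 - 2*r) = (r - 1)/(r - 2)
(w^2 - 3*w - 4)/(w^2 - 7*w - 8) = (w - 4)/(w - 8)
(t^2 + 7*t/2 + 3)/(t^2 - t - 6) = (t + 3/2)/(t - 3)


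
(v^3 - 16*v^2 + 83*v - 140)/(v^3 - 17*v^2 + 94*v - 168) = (v - 5)/(v - 6)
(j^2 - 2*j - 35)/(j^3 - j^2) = (j^2 - 2*j - 35)/(j^2*(j - 1))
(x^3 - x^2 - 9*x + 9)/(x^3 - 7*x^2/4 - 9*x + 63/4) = 4*(x - 1)/(4*x - 7)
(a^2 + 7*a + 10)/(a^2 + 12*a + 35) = (a + 2)/(a + 7)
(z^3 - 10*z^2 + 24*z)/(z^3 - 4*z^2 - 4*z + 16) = z*(z - 6)/(z^2 - 4)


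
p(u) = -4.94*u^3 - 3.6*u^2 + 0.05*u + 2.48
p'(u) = -14.82*u^2 - 7.2*u + 0.05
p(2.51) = -98.19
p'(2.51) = -111.39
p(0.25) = 2.19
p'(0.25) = -2.68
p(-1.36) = 8.18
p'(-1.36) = -17.57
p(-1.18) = 5.52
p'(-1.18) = -12.09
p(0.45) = 1.32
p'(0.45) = -6.19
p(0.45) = 1.32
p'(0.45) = -6.19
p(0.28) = 2.10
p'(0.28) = -3.13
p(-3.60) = 186.12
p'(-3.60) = -166.10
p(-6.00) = 939.62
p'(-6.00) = -490.27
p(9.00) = -3889.93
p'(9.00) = -1265.17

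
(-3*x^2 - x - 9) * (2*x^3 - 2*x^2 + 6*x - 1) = -6*x^5 + 4*x^4 - 34*x^3 + 15*x^2 - 53*x + 9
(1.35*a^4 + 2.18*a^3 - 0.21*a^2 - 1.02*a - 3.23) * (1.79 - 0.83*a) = -1.1205*a^5 + 0.6071*a^4 + 4.0765*a^3 + 0.4707*a^2 + 0.8551*a - 5.7817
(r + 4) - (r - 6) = 10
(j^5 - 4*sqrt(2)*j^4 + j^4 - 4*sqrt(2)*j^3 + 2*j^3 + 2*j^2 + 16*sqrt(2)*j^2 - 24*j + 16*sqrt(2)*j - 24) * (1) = j^5 - 4*sqrt(2)*j^4 + j^4 - 4*sqrt(2)*j^3 + 2*j^3 + 2*j^2 + 16*sqrt(2)*j^2 - 24*j + 16*sqrt(2)*j - 24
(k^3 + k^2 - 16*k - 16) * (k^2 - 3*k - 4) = k^5 - 2*k^4 - 23*k^3 + 28*k^2 + 112*k + 64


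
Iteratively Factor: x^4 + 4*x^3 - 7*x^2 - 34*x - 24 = (x + 1)*(x^3 + 3*x^2 - 10*x - 24) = (x + 1)*(x + 4)*(x^2 - x - 6) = (x + 1)*(x + 2)*(x + 4)*(x - 3)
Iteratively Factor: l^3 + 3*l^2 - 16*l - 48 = (l + 4)*(l^2 - l - 12) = (l + 3)*(l + 4)*(l - 4)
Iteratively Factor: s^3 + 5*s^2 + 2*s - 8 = (s + 2)*(s^2 + 3*s - 4) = (s + 2)*(s + 4)*(s - 1)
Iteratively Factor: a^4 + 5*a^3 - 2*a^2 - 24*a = (a)*(a^3 + 5*a^2 - 2*a - 24) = a*(a + 3)*(a^2 + 2*a - 8) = a*(a - 2)*(a + 3)*(a + 4)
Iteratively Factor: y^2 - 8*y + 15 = (y - 3)*(y - 5)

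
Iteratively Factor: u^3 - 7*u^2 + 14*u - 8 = (u - 1)*(u^2 - 6*u + 8) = (u - 2)*(u - 1)*(u - 4)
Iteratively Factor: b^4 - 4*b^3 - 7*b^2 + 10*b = (b - 1)*(b^3 - 3*b^2 - 10*b) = (b - 1)*(b + 2)*(b^2 - 5*b) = (b - 5)*(b - 1)*(b + 2)*(b)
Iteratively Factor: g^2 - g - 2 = (g - 2)*(g + 1)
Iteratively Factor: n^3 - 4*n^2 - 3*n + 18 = (n - 3)*(n^2 - n - 6) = (n - 3)*(n + 2)*(n - 3)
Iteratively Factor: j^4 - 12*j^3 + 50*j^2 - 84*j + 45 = (j - 3)*(j^3 - 9*j^2 + 23*j - 15) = (j - 3)^2*(j^2 - 6*j + 5) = (j - 5)*(j - 3)^2*(j - 1)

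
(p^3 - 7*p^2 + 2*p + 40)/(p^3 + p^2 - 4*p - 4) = (p^2 - 9*p + 20)/(p^2 - p - 2)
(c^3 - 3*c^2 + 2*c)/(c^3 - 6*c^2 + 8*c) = (c - 1)/(c - 4)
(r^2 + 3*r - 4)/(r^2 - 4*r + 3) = (r + 4)/(r - 3)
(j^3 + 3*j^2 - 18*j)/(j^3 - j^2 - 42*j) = (j - 3)/(j - 7)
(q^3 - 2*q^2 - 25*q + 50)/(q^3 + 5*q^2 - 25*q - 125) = (q - 2)/(q + 5)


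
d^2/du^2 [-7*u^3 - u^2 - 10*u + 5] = -42*u - 2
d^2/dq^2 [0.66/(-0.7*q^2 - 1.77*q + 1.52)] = (0.6468*q^2 + 1.63548*q - 0.66*(1.4*q + 1.77)*(2.8*q + 3.54) - 1.40448)/(0.7*q^2 + 1.77*q - 1.52)^3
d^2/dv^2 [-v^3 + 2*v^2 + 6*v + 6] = 4 - 6*v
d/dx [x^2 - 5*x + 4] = 2*x - 5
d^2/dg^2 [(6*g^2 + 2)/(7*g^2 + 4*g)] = 4*(-84*g^3 + 147*g^2 + 84*g + 16)/(g^3*(343*g^3 + 588*g^2 + 336*g + 64))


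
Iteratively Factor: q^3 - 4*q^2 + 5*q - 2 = (q - 1)*(q^2 - 3*q + 2) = (q - 1)^2*(q - 2)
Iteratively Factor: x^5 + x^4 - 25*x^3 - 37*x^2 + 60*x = (x + 4)*(x^4 - 3*x^3 - 13*x^2 + 15*x) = (x - 1)*(x + 4)*(x^3 - 2*x^2 - 15*x) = (x - 5)*(x - 1)*(x + 4)*(x^2 + 3*x) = (x - 5)*(x - 1)*(x + 3)*(x + 4)*(x)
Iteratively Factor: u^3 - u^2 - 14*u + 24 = (u - 3)*(u^2 + 2*u - 8) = (u - 3)*(u + 4)*(u - 2)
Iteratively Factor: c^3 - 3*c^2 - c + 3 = (c - 1)*(c^2 - 2*c - 3) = (c - 3)*(c - 1)*(c + 1)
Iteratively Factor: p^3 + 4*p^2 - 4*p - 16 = (p - 2)*(p^2 + 6*p + 8) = (p - 2)*(p + 2)*(p + 4)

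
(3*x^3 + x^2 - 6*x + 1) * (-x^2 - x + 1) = -3*x^5 - 4*x^4 + 8*x^3 + 6*x^2 - 7*x + 1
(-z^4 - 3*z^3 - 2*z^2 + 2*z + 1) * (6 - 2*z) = 2*z^5 - 14*z^3 - 16*z^2 + 10*z + 6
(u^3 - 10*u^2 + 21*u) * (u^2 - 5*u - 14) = u^5 - 15*u^4 + 57*u^3 + 35*u^2 - 294*u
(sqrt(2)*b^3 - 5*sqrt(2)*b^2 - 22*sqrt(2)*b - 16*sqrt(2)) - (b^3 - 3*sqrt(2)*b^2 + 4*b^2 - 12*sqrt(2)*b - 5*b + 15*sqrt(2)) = -b^3 + sqrt(2)*b^3 - 4*b^2 - 2*sqrt(2)*b^2 - 10*sqrt(2)*b + 5*b - 31*sqrt(2)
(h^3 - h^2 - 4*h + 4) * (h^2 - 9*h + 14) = h^5 - 10*h^4 + 19*h^3 + 26*h^2 - 92*h + 56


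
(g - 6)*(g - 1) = g^2 - 7*g + 6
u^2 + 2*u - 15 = (u - 3)*(u + 5)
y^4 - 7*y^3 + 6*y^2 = y^2*(y - 6)*(y - 1)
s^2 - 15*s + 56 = (s - 8)*(s - 7)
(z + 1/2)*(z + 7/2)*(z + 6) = z^3 + 10*z^2 + 103*z/4 + 21/2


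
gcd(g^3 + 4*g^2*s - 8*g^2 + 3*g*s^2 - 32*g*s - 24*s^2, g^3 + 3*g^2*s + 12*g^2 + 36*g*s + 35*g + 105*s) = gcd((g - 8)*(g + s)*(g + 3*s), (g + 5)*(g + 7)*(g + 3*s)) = g + 3*s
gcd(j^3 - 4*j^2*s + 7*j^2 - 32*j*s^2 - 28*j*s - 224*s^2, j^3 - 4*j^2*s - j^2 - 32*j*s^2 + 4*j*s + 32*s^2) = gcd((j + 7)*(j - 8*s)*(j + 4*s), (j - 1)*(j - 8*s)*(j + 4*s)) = -j^2 + 4*j*s + 32*s^2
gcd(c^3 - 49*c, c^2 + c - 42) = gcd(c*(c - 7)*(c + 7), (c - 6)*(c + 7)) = c + 7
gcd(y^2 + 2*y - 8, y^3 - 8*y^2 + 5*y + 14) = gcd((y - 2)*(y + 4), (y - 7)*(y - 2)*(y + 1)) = y - 2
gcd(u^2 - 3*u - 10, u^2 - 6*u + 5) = u - 5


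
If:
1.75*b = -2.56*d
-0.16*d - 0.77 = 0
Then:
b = 7.04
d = -4.81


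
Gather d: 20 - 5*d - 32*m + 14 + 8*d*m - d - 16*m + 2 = d*(8*m - 6) - 48*m + 36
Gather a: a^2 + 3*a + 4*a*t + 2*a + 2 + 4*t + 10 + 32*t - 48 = a^2 + a*(4*t + 5) + 36*t - 36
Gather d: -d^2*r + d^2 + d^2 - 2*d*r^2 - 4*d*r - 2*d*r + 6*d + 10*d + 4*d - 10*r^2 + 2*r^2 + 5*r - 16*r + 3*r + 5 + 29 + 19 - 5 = d^2*(2 - r) + d*(-2*r^2 - 6*r + 20) - 8*r^2 - 8*r + 48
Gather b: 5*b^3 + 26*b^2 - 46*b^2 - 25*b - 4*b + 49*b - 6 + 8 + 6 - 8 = 5*b^3 - 20*b^2 + 20*b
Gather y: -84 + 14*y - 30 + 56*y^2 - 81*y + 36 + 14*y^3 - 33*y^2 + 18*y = 14*y^3 + 23*y^2 - 49*y - 78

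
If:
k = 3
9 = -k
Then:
No Solution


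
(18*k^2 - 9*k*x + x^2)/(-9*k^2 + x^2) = (-6*k + x)/(3*k + x)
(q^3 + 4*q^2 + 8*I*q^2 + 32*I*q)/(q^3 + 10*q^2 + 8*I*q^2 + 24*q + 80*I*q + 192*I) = q/(q + 6)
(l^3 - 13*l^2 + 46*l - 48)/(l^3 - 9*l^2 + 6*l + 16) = (l - 3)/(l + 1)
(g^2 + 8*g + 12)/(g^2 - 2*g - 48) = (g + 2)/(g - 8)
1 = 1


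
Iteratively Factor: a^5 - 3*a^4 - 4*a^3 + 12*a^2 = (a + 2)*(a^4 - 5*a^3 + 6*a^2) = a*(a + 2)*(a^3 - 5*a^2 + 6*a) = a^2*(a + 2)*(a^2 - 5*a + 6) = a^2*(a - 3)*(a + 2)*(a - 2)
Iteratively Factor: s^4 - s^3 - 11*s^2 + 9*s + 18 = (s + 1)*(s^3 - 2*s^2 - 9*s + 18) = (s - 2)*(s + 1)*(s^2 - 9) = (s - 2)*(s + 1)*(s + 3)*(s - 3)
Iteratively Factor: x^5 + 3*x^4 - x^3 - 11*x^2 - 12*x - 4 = (x - 2)*(x^4 + 5*x^3 + 9*x^2 + 7*x + 2) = (x - 2)*(x + 2)*(x^3 + 3*x^2 + 3*x + 1) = (x - 2)*(x + 1)*(x + 2)*(x^2 + 2*x + 1) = (x - 2)*(x + 1)^2*(x + 2)*(x + 1)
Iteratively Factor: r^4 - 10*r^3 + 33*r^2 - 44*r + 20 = (r - 2)*(r^3 - 8*r^2 + 17*r - 10) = (r - 2)*(r - 1)*(r^2 - 7*r + 10) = (r - 2)^2*(r - 1)*(r - 5)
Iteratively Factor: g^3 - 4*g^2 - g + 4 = (g - 1)*(g^2 - 3*g - 4) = (g - 1)*(g + 1)*(g - 4)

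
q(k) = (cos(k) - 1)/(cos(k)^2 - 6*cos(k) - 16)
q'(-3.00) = -0.04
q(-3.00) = 0.22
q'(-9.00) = -0.11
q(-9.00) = 0.20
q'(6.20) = -0.00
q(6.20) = 0.00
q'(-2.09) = -0.12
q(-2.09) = 0.12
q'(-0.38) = -0.02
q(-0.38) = 0.00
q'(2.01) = 0.12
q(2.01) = 0.11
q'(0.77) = 0.04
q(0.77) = 0.01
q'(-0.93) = -0.05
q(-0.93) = 0.02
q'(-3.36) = 0.06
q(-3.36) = 0.22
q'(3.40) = -0.07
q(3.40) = 0.21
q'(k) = (2*sin(k)*cos(k) - 6*sin(k))*(cos(k) - 1)/(cos(k)^2 - 6*cos(k) - 16)^2 - sin(k)/(cos(k)^2 - 6*cos(k) - 16) = (cos(k)^2 - 2*cos(k) + 22)*sin(k)/(sin(k)^2 + 6*cos(k) + 15)^2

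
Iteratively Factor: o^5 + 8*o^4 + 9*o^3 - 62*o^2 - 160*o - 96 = (o + 1)*(o^4 + 7*o^3 + 2*o^2 - 64*o - 96) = (o - 3)*(o + 1)*(o^3 + 10*o^2 + 32*o + 32) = (o - 3)*(o + 1)*(o + 4)*(o^2 + 6*o + 8) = (o - 3)*(o + 1)*(o + 4)^2*(o + 2)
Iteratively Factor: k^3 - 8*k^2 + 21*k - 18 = (k - 2)*(k^2 - 6*k + 9) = (k - 3)*(k - 2)*(k - 3)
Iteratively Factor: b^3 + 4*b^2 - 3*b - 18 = (b + 3)*(b^2 + b - 6) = (b + 3)^2*(b - 2)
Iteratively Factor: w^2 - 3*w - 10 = (w + 2)*(w - 5)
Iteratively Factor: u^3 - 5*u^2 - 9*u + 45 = (u - 5)*(u^2 - 9) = (u - 5)*(u - 3)*(u + 3)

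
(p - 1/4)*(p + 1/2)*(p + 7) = p^3 + 29*p^2/4 + 13*p/8 - 7/8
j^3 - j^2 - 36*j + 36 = (j - 6)*(j - 1)*(j + 6)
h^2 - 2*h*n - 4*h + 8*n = (h - 4)*(h - 2*n)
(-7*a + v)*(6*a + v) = -42*a^2 - a*v + v^2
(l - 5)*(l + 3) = l^2 - 2*l - 15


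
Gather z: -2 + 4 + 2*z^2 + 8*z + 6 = 2*z^2 + 8*z + 8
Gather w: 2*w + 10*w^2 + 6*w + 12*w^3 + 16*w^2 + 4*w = 12*w^3 + 26*w^2 + 12*w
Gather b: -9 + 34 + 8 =33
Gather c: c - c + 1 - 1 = 0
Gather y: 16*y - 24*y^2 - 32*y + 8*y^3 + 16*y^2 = 8*y^3 - 8*y^2 - 16*y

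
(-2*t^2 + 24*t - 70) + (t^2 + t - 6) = -t^2 + 25*t - 76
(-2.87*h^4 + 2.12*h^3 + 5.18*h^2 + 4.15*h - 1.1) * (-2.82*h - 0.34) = 8.0934*h^5 - 5.0026*h^4 - 15.3284*h^3 - 13.4642*h^2 + 1.691*h + 0.374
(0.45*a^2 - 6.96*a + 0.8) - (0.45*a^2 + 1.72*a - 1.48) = 2.28 - 8.68*a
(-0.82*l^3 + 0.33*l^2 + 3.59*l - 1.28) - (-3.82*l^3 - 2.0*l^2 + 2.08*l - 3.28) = 3.0*l^3 + 2.33*l^2 + 1.51*l + 2.0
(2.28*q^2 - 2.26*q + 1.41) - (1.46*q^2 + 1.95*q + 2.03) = 0.82*q^2 - 4.21*q - 0.62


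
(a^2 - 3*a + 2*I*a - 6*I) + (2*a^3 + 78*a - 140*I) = 2*a^3 + a^2 + 75*a + 2*I*a - 146*I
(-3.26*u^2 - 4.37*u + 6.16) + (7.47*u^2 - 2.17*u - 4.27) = 4.21*u^2 - 6.54*u + 1.89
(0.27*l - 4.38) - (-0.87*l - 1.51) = 1.14*l - 2.87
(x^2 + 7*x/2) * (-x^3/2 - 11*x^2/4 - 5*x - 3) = -x^5/2 - 9*x^4/2 - 117*x^3/8 - 41*x^2/2 - 21*x/2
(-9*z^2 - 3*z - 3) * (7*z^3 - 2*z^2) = -63*z^5 - 3*z^4 - 15*z^3 + 6*z^2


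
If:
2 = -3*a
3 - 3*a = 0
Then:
No Solution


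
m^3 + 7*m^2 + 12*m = m*(m + 3)*(m + 4)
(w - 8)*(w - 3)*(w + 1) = w^3 - 10*w^2 + 13*w + 24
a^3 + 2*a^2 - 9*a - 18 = (a - 3)*(a + 2)*(a + 3)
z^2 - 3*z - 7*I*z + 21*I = (z - 3)*(z - 7*I)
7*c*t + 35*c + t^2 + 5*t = (7*c + t)*(t + 5)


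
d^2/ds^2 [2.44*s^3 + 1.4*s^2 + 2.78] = 14.64*s + 2.8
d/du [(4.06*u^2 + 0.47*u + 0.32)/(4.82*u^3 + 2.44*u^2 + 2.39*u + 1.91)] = (-19.5692*u^4 - 4.5308*u^3 + 3.9294*u^2 + 13.9476*u + 0.1329)/(23.2324*u^6 + 23.5216*u^5 + 28.9932*u^4 + 30.0756*u^3 + 15.0329*u^2 + 9.1298*u + 3.6481)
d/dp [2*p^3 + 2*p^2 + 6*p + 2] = 6*p^2 + 4*p + 6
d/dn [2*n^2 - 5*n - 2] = 4*n - 5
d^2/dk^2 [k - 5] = 0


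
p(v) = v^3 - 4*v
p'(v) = 3*v^2 - 4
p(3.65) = 34.03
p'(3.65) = 35.97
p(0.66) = -2.35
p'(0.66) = -2.69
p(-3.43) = -26.63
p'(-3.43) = 31.29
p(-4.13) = -53.92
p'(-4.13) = 47.17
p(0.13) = -0.52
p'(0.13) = -3.95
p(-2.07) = -0.59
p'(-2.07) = 8.85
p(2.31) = 3.09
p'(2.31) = 12.01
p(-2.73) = -9.43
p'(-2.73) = 18.36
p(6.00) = 192.00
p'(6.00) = 104.00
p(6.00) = 192.00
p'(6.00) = 104.00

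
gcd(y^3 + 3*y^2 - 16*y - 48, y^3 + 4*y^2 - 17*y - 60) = y^2 - y - 12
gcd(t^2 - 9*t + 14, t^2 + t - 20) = 1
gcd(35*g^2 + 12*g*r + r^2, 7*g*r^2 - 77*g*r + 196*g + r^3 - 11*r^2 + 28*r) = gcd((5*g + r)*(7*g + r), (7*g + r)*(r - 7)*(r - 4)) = 7*g + r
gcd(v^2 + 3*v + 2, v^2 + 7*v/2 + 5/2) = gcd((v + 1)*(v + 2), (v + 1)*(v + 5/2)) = v + 1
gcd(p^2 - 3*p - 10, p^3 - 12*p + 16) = 1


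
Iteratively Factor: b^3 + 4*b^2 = (b)*(b^2 + 4*b) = b*(b + 4)*(b)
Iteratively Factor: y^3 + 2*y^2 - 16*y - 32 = (y - 4)*(y^2 + 6*y + 8) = (y - 4)*(y + 2)*(y + 4)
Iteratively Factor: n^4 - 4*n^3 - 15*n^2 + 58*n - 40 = (n - 1)*(n^3 - 3*n^2 - 18*n + 40) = (n - 5)*(n - 1)*(n^2 + 2*n - 8) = (n - 5)*(n - 1)*(n + 4)*(n - 2)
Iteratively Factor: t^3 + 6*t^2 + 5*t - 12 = (t + 3)*(t^2 + 3*t - 4) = (t + 3)*(t + 4)*(t - 1)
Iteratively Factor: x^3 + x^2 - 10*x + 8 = (x + 4)*(x^2 - 3*x + 2) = (x - 2)*(x + 4)*(x - 1)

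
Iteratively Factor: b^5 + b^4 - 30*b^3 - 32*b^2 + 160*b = (b + 4)*(b^4 - 3*b^3 - 18*b^2 + 40*b) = (b - 5)*(b + 4)*(b^3 + 2*b^2 - 8*b) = (b - 5)*(b + 4)^2*(b^2 - 2*b) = (b - 5)*(b - 2)*(b + 4)^2*(b)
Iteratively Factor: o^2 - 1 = (o + 1)*(o - 1)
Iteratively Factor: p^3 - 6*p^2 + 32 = (p - 4)*(p^2 - 2*p - 8) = (p - 4)^2*(p + 2)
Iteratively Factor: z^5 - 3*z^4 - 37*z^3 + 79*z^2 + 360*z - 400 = (z + 4)*(z^4 - 7*z^3 - 9*z^2 + 115*z - 100) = (z - 5)*(z + 4)*(z^3 - 2*z^2 - 19*z + 20) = (z - 5)*(z - 1)*(z + 4)*(z^2 - z - 20) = (z - 5)*(z - 1)*(z + 4)^2*(z - 5)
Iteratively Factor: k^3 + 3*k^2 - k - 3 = (k + 1)*(k^2 + 2*k - 3) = (k - 1)*(k + 1)*(k + 3)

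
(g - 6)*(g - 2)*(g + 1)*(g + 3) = g^4 - 4*g^3 - 17*g^2 + 24*g + 36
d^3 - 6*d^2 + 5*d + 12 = (d - 4)*(d - 3)*(d + 1)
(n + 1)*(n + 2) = n^2 + 3*n + 2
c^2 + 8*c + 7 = (c + 1)*(c + 7)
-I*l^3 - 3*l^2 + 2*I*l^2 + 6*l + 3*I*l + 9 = (l - 3)*(l - 3*I)*(-I*l - I)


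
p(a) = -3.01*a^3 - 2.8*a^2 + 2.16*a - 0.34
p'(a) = -9.03*a^2 - 5.6*a + 2.16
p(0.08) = -0.19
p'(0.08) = 1.65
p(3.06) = -106.19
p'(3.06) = -99.53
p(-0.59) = -1.97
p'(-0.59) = 2.32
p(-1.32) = -1.15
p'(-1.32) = -6.18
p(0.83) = -2.20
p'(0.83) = -8.71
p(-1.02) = -2.26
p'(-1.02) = -1.52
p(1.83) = -24.21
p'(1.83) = -38.33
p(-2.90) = 43.26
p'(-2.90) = -57.54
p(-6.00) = 536.06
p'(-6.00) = -289.32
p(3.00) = -100.33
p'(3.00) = -95.91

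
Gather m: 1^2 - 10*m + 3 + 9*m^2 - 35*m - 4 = 9*m^2 - 45*m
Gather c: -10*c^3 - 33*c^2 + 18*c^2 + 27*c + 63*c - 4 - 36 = -10*c^3 - 15*c^2 + 90*c - 40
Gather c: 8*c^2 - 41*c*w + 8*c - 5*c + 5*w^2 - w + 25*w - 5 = 8*c^2 + c*(3 - 41*w) + 5*w^2 + 24*w - 5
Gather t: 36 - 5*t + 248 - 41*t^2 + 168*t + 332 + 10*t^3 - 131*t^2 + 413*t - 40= 10*t^3 - 172*t^2 + 576*t + 576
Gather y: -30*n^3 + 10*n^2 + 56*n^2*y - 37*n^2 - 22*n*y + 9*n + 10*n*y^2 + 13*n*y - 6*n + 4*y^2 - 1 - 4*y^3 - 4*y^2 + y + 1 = -30*n^3 - 27*n^2 + 10*n*y^2 + 3*n - 4*y^3 + y*(56*n^2 - 9*n + 1)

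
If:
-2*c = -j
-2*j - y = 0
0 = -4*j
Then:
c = 0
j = 0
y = 0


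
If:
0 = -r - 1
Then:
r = -1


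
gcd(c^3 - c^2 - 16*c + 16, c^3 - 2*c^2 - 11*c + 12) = c^2 - 5*c + 4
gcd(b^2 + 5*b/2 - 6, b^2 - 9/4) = b - 3/2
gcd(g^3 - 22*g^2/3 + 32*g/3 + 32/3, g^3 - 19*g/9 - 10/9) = g + 2/3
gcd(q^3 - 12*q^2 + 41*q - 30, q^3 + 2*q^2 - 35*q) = q - 5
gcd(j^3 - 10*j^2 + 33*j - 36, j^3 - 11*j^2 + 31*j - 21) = j - 3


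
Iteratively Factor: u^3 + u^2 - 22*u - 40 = (u - 5)*(u^2 + 6*u + 8) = (u - 5)*(u + 2)*(u + 4)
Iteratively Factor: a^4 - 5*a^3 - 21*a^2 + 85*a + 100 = (a - 5)*(a^3 - 21*a - 20) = (a - 5)*(a + 1)*(a^2 - a - 20) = (a - 5)*(a + 1)*(a + 4)*(a - 5)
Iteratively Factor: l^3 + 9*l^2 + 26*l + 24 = (l + 3)*(l^2 + 6*l + 8) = (l + 3)*(l + 4)*(l + 2)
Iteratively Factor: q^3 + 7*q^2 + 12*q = (q)*(q^2 + 7*q + 12) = q*(q + 3)*(q + 4)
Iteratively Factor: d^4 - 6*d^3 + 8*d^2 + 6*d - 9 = (d - 1)*(d^3 - 5*d^2 + 3*d + 9) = (d - 3)*(d - 1)*(d^2 - 2*d - 3) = (d - 3)^2*(d - 1)*(d + 1)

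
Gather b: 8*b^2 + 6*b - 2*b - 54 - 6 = 8*b^2 + 4*b - 60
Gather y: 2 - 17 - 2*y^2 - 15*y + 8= -2*y^2 - 15*y - 7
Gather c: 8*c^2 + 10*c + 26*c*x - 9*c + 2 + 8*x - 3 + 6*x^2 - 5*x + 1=8*c^2 + c*(26*x + 1) + 6*x^2 + 3*x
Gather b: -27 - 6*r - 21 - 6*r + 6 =-12*r - 42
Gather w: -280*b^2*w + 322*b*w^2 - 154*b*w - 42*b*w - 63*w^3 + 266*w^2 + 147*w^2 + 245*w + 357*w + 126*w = -63*w^3 + w^2*(322*b + 413) + w*(-280*b^2 - 196*b + 728)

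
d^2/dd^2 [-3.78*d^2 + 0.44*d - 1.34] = -7.56000000000000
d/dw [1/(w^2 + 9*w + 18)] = (-2*w - 9)/(w^2 + 9*w + 18)^2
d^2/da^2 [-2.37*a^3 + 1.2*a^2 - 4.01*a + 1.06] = 2.4 - 14.22*a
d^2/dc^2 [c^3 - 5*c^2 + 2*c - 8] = 6*c - 10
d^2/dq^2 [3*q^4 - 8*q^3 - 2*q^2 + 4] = 36*q^2 - 48*q - 4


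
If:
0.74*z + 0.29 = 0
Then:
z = -0.39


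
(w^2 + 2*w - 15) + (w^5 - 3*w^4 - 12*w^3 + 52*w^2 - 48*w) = w^5 - 3*w^4 - 12*w^3 + 53*w^2 - 46*w - 15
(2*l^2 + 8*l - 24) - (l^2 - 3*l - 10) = l^2 + 11*l - 14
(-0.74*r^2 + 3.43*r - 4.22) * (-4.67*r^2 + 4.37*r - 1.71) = 3.4558*r^4 - 19.2519*r^3 + 35.9619*r^2 - 24.3067*r + 7.2162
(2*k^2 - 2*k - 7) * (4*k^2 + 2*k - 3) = 8*k^4 - 4*k^3 - 38*k^2 - 8*k + 21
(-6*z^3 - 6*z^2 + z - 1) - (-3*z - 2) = -6*z^3 - 6*z^2 + 4*z + 1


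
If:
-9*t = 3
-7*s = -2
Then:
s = 2/7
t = -1/3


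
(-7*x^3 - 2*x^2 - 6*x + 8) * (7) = -49*x^3 - 14*x^2 - 42*x + 56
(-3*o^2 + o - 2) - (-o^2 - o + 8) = -2*o^2 + 2*o - 10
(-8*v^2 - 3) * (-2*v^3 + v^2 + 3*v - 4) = 16*v^5 - 8*v^4 - 18*v^3 + 29*v^2 - 9*v + 12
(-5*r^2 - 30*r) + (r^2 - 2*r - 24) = -4*r^2 - 32*r - 24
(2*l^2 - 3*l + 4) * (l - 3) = 2*l^3 - 9*l^2 + 13*l - 12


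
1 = 1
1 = 1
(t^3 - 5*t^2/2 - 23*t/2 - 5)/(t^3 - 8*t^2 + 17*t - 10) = (t^2 + 5*t/2 + 1)/(t^2 - 3*t + 2)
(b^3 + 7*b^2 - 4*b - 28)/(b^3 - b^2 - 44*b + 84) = (b + 2)/(b - 6)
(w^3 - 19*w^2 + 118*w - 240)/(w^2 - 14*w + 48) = w - 5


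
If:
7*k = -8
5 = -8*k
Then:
No Solution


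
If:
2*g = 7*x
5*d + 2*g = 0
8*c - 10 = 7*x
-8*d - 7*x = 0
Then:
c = 5/4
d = 0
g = 0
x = 0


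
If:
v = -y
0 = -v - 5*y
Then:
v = 0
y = 0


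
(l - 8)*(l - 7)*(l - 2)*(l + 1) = l^4 - 16*l^3 + 69*l^2 - 26*l - 112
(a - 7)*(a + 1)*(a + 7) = a^3 + a^2 - 49*a - 49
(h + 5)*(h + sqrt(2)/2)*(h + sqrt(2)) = h^3 + 3*sqrt(2)*h^2/2 + 5*h^2 + h + 15*sqrt(2)*h/2 + 5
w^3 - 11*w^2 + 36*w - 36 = (w - 6)*(w - 3)*(w - 2)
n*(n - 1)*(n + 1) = n^3 - n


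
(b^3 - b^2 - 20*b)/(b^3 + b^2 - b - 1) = b*(b^2 - b - 20)/(b^3 + b^2 - b - 1)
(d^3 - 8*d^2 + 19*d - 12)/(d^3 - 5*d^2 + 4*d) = (d - 3)/d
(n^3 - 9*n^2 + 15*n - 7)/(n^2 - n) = n - 8 + 7/n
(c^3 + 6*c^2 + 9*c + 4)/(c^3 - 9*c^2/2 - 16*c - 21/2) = 2*(c^2 + 5*c + 4)/(2*c^2 - 11*c - 21)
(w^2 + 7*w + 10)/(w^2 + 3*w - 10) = (w + 2)/(w - 2)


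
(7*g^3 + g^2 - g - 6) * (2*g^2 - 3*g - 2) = 14*g^5 - 19*g^4 - 19*g^3 - 11*g^2 + 20*g + 12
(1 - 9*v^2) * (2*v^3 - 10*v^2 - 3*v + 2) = -18*v^5 + 90*v^4 + 29*v^3 - 28*v^2 - 3*v + 2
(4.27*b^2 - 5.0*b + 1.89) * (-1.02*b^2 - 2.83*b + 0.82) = -4.3554*b^4 - 6.9841*b^3 + 15.7236*b^2 - 9.4487*b + 1.5498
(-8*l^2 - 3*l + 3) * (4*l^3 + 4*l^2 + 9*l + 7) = -32*l^5 - 44*l^4 - 72*l^3 - 71*l^2 + 6*l + 21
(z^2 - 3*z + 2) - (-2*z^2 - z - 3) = 3*z^2 - 2*z + 5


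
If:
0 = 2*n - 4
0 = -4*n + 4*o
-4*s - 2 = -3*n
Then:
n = 2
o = 2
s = 1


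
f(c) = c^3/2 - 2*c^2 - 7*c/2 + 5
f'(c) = 3*c^2/2 - 4*c - 7/2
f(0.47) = 2.97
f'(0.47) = -5.05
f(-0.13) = 5.42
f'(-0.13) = -2.95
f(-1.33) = 4.94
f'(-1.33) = 4.47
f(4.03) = -8.86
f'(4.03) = 4.74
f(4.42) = -6.37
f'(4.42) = 8.12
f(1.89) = -5.38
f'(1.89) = -5.70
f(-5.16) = -98.89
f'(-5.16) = 57.08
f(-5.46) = -116.90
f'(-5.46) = 63.06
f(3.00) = -10.00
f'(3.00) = -2.00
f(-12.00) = -1105.00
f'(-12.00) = 260.50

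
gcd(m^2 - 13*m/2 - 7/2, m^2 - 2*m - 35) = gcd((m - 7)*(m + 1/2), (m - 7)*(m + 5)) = m - 7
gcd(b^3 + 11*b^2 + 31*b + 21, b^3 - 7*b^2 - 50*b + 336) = b + 7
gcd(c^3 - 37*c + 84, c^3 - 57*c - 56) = c + 7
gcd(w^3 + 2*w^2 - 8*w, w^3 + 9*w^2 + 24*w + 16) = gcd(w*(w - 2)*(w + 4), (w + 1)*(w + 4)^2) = w + 4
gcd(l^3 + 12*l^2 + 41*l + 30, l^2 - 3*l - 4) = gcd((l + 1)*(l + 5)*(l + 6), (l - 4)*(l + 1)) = l + 1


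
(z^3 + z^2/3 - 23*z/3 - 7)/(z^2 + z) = z - 2/3 - 7/z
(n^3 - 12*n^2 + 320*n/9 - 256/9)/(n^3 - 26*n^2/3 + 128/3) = (n - 4/3)/(n + 2)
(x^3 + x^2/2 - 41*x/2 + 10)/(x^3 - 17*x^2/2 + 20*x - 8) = (x + 5)/(x - 4)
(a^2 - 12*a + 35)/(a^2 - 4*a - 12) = (-a^2 + 12*a - 35)/(-a^2 + 4*a + 12)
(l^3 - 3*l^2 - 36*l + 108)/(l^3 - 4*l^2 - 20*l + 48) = (l^2 + 3*l - 18)/(l^2 + 2*l - 8)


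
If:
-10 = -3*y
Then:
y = 10/3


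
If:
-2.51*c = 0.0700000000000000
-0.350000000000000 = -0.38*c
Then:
No Solution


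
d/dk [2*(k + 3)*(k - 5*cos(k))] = 2*k + 2*(k + 3)*(5*sin(k) + 1) - 10*cos(k)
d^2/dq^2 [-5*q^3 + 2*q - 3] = -30*q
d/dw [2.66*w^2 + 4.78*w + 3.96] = 5.32*w + 4.78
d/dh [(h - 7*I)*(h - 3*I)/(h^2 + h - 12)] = (h^2*(1 + 10*I) + 18*h + 21 + 120*I)/(h^4 + 2*h^3 - 23*h^2 - 24*h + 144)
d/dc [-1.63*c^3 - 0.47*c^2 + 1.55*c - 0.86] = -4.89*c^2 - 0.94*c + 1.55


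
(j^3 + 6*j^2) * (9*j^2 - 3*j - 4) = 9*j^5 + 51*j^4 - 22*j^3 - 24*j^2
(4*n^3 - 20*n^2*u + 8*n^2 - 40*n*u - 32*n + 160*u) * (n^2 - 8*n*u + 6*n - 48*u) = 4*n^5 - 52*n^4*u + 32*n^4 + 160*n^3*u^2 - 416*n^3*u + 16*n^3 + 1280*n^2*u^2 - 208*n^2*u - 192*n^2 + 640*n*u^2 + 2496*n*u - 7680*u^2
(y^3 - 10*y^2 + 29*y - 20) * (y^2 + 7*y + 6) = y^5 - 3*y^4 - 35*y^3 + 123*y^2 + 34*y - 120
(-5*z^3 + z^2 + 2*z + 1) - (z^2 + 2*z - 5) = 6 - 5*z^3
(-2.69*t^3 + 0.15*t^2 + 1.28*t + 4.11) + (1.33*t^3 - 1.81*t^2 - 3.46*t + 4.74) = -1.36*t^3 - 1.66*t^2 - 2.18*t + 8.85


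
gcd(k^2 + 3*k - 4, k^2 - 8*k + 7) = k - 1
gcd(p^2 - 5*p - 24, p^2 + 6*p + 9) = p + 3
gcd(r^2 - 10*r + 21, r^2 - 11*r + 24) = r - 3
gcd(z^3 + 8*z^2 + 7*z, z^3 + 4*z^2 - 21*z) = z^2 + 7*z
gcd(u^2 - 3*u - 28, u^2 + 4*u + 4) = 1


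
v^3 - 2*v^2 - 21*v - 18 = (v - 6)*(v + 1)*(v + 3)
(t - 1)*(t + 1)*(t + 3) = t^3 + 3*t^2 - t - 3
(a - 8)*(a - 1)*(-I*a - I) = -I*a^3 + 8*I*a^2 + I*a - 8*I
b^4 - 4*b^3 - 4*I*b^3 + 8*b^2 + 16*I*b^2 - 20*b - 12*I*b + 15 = (b - 3)*(b - 1)*(b - 5*I)*(b + I)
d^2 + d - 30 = (d - 5)*(d + 6)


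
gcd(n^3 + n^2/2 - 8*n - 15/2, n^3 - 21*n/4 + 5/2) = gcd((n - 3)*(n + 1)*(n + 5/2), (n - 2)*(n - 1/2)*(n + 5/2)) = n + 5/2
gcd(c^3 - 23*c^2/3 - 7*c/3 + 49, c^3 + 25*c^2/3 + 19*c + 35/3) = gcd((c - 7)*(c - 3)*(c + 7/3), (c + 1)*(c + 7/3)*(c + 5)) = c + 7/3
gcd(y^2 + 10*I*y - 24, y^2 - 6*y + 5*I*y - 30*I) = 1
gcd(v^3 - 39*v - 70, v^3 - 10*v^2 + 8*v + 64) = v + 2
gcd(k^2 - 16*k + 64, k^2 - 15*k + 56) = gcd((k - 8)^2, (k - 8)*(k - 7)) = k - 8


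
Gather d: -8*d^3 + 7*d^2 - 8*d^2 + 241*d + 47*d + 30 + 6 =-8*d^3 - d^2 + 288*d + 36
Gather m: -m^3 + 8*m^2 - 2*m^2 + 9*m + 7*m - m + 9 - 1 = -m^3 + 6*m^2 + 15*m + 8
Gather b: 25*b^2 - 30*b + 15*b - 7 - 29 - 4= 25*b^2 - 15*b - 40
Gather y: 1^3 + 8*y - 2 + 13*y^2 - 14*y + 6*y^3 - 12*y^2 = 6*y^3 + y^2 - 6*y - 1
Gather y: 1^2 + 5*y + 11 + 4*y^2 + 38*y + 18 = 4*y^2 + 43*y + 30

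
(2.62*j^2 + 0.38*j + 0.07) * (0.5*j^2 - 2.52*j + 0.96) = 1.31*j^4 - 6.4124*j^3 + 1.5926*j^2 + 0.1884*j + 0.0672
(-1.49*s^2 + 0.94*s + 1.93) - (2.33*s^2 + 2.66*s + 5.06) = -3.82*s^2 - 1.72*s - 3.13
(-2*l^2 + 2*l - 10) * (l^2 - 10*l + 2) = -2*l^4 + 22*l^3 - 34*l^2 + 104*l - 20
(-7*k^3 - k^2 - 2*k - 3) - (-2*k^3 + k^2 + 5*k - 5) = -5*k^3 - 2*k^2 - 7*k + 2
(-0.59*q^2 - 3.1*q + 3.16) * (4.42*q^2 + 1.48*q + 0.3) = -2.6078*q^4 - 14.5752*q^3 + 9.2022*q^2 + 3.7468*q + 0.948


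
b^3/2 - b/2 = b*(b/2 + 1/2)*(b - 1)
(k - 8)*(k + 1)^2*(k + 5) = k^4 - k^3 - 45*k^2 - 83*k - 40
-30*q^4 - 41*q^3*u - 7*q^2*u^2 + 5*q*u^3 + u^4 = (-3*q + u)*(q + u)*(2*q + u)*(5*q + u)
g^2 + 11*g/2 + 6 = (g + 3/2)*(g + 4)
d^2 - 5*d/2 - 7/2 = (d - 7/2)*(d + 1)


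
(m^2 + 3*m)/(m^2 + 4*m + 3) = m/(m + 1)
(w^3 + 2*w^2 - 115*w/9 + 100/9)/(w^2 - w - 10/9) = (3*w^2 + 11*w - 20)/(3*w + 2)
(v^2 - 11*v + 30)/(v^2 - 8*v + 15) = (v - 6)/(v - 3)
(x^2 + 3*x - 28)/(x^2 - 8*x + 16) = (x + 7)/(x - 4)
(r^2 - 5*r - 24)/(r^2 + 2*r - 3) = (r - 8)/(r - 1)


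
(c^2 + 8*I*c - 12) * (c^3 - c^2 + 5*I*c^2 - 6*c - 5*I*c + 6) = c^5 - c^4 + 13*I*c^4 - 58*c^3 - 13*I*c^3 + 58*c^2 - 108*I*c^2 + 72*c + 108*I*c - 72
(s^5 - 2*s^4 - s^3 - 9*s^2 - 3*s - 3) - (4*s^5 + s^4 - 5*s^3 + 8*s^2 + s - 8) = -3*s^5 - 3*s^4 + 4*s^3 - 17*s^2 - 4*s + 5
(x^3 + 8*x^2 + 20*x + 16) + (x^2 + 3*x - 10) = x^3 + 9*x^2 + 23*x + 6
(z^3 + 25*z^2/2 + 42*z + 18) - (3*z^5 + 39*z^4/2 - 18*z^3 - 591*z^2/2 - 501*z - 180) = -3*z^5 - 39*z^4/2 + 19*z^3 + 308*z^2 + 543*z + 198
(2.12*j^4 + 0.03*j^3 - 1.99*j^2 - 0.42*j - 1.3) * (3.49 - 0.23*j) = -0.4876*j^5 + 7.3919*j^4 + 0.5624*j^3 - 6.8485*j^2 - 1.1668*j - 4.537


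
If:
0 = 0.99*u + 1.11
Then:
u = -1.12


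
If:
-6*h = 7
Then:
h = -7/6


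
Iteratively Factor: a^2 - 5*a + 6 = (a - 3)*(a - 2)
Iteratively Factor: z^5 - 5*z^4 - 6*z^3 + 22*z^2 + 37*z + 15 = (z - 3)*(z^4 - 2*z^3 - 12*z^2 - 14*z - 5) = (z - 3)*(z + 1)*(z^3 - 3*z^2 - 9*z - 5) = (z - 3)*(z + 1)^2*(z^2 - 4*z - 5) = (z - 5)*(z - 3)*(z + 1)^2*(z + 1)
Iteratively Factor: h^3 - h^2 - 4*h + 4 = (h - 2)*(h^2 + h - 2) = (h - 2)*(h + 2)*(h - 1)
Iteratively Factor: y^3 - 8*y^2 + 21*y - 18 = (y - 2)*(y^2 - 6*y + 9) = (y - 3)*(y - 2)*(y - 3)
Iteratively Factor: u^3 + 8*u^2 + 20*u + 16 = (u + 4)*(u^2 + 4*u + 4) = (u + 2)*(u + 4)*(u + 2)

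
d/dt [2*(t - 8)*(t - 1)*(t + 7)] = 6*t^2 - 8*t - 110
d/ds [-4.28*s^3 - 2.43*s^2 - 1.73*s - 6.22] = -12.84*s^2 - 4.86*s - 1.73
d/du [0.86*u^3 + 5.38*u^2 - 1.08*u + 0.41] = 2.58*u^2 + 10.76*u - 1.08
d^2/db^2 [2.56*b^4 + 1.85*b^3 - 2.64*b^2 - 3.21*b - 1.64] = 30.72*b^2 + 11.1*b - 5.28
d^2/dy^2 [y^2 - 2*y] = 2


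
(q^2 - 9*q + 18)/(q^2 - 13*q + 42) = (q - 3)/(q - 7)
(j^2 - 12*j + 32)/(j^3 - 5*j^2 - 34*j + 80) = (j - 4)/(j^2 + 3*j - 10)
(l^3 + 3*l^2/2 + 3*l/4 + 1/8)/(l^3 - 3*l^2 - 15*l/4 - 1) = (l + 1/2)/(l - 4)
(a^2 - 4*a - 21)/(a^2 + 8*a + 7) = (a^2 - 4*a - 21)/(a^2 + 8*a + 7)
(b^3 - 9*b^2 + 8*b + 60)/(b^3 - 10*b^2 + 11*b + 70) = (b - 6)/(b - 7)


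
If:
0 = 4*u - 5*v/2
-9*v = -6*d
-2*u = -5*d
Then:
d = 0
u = 0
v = 0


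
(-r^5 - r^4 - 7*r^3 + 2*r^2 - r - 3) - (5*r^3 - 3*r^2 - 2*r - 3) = -r^5 - r^4 - 12*r^3 + 5*r^2 + r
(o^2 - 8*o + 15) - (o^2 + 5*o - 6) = 21 - 13*o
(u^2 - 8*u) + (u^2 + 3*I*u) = 2*u^2 - 8*u + 3*I*u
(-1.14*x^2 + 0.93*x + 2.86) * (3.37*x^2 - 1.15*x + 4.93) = -3.8418*x^4 + 4.4451*x^3 + 2.9485*x^2 + 1.2959*x + 14.0998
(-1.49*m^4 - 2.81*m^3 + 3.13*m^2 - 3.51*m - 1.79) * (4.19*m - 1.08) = -6.2431*m^5 - 10.1647*m^4 + 16.1495*m^3 - 18.0873*m^2 - 3.7093*m + 1.9332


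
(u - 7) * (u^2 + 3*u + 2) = u^3 - 4*u^2 - 19*u - 14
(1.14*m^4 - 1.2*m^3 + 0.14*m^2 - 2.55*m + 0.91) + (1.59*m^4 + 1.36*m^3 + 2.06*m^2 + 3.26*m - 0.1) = 2.73*m^4 + 0.16*m^3 + 2.2*m^2 + 0.71*m + 0.81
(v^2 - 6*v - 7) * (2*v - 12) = 2*v^3 - 24*v^2 + 58*v + 84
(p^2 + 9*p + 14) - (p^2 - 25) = 9*p + 39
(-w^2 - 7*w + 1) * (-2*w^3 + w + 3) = 2*w^5 + 14*w^4 - 3*w^3 - 10*w^2 - 20*w + 3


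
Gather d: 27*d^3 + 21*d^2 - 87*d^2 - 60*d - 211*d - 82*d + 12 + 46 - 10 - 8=27*d^3 - 66*d^2 - 353*d + 40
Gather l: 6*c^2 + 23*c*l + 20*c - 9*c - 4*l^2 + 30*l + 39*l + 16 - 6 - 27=6*c^2 + 11*c - 4*l^2 + l*(23*c + 69) - 17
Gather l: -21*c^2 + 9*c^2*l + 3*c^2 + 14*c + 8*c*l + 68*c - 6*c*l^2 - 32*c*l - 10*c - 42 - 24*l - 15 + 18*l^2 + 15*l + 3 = -18*c^2 + 72*c + l^2*(18 - 6*c) + l*(9*c^2 - 24*c - 9) - 54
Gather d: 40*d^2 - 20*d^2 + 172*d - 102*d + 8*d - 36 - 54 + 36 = 20*d^2 + 78*d - 54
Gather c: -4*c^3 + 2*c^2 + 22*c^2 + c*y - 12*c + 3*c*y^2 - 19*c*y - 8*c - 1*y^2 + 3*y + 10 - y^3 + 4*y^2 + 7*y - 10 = -4*c^3 + 24*c^2 + c*(3*y^2 - 18*y - 20) - y^3 + 3*y^2 + 10*y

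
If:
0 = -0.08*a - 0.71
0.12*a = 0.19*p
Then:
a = -8.88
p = -5.61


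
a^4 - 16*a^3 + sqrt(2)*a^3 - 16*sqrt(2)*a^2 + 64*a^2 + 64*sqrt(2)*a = a*(a - 8)^2*(a + sqrt(2))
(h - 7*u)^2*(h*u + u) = h^3*u - 14*h^2*u^2 + h^2*u + 49*h*u^3 - 14*h*u^2 + 49*u^3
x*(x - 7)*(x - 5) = x^3 - 12*x^2 + 35*x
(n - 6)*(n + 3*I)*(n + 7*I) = n^3 - 6*n^2 + 10*I*n^2 - 21*n - 60*I*n + 126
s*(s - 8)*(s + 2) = s^3 - 6*s^2 - 16*s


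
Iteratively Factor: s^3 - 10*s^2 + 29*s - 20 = (s - 5)*(s^2 - 5*s + 4) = (s - 5)*(s - 1)*(s - 4)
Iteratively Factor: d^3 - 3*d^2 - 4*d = (d - 4)*(d^2 + d) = d*(d - 4)*(d + 1)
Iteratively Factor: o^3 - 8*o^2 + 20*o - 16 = (o - 2)*(o^2 - 6*o + 8) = (o - 4)*(o - 2)*(o - 2)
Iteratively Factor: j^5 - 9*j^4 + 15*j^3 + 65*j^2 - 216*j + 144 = (j - 4)*(j^4 - 5*j^3 - 5*j^2 + 45*j - 36) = (j - 4)*(j - 3)*(j^3 - 2*j^2 - 11*j + 12) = (j - 4)*(j - 3)*(j - 1)*(j^2 - j - 12) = (j - 4)^2*(j - 3)*(j - 1)*(j + 3)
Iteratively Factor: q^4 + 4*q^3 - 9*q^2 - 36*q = (q - 3)*(q^3 + 7*q^2 + 12*q) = q*(q - 3)*(q^2 + 7*q + 12) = q*(q - 3)*(q + 4)*(q + 3)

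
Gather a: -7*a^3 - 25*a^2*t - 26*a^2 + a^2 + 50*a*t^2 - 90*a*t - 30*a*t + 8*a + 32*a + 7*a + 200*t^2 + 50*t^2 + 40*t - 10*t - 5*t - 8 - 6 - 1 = -7*a^3 + a^2*(-25*t - 25) + a*(50*t^2 - 120*t + 47) + 250*t^2 + 25*t - 15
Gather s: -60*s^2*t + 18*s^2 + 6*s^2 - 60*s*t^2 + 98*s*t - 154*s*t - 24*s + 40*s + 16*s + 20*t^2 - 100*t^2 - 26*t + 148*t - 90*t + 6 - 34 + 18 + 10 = s^2*(24 - 60*t) + s*(-60*t^2 - 56*t + 32) - 80*t^2 + 32*t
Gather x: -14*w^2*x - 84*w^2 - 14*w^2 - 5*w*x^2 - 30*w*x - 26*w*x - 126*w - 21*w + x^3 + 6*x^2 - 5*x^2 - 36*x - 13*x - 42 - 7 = -98*w^2 - 147*w + x^3 + x^2*(1 - 5*w) + x*(-14*w^2 - 56*w - 49) - 49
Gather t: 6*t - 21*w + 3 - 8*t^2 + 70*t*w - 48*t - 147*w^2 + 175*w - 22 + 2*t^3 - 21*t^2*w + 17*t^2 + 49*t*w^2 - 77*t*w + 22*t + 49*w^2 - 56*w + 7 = 2*t^3 + t^2*(9 - 21*w) + t*(49*w^2 - 7*w - 20) - 98*w^2 + 98*w - 12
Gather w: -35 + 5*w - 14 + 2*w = 7*w - 49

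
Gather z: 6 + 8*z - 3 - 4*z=4*z + 3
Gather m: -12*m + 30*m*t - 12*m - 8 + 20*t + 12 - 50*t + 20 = m*(30*t - 24) - 30*t + 24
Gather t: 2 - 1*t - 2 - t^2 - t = -t^2 - 2*t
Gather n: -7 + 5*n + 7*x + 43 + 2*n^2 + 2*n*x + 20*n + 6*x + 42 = 2*n^2 + n*(2*x + 25) + 13*x + 78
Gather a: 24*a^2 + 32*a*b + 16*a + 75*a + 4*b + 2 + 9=24*a^2 + a*(32*b + 91) + 4*b + 11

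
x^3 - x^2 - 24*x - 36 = (x - 6)*(x + 2)*(x + 3)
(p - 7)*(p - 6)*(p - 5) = p^3 - 18*p^2 + 107*p - 210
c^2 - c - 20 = (c - 5)*(c + 4)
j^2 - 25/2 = (j - 5*sqrt(2)/2)*(j + 5*sqrt(2)/2)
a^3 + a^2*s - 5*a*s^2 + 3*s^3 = (a - s)^2*(a + 3*s)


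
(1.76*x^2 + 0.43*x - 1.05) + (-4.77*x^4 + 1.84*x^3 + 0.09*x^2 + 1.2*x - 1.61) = -4.77*x^4 + 1.84*x^3 + 1.85*x^2 + 1.63*x - 2.66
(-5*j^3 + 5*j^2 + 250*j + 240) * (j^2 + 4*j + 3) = -5*j^5 - 15*j^4 + 255*j^3 + 1255*j^2 + 1710*j + 720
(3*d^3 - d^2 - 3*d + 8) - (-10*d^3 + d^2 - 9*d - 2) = 13*d^3 - 2*d^2 + 6*d + 10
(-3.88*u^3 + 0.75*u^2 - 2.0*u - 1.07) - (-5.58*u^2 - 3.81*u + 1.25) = -3.88*u^3 + 6.33*u^2 + 1.81*u - 2.32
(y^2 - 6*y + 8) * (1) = y^2 - 6*y + 8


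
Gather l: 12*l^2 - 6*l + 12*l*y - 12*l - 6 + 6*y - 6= 12*l^2 + l*(12*y - 18) + 6*y - 12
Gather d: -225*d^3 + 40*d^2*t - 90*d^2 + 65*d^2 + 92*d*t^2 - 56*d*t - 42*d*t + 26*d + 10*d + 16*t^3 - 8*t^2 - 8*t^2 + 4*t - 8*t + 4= -225*d^3 + d^2*(40*t - 25) + d*(92*t^2 - 98*t + 36) + 16*t^3 - 16*t^2 - 4*t + 4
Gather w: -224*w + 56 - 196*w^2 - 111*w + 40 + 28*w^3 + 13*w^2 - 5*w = 28*w^3 - 183*w^2 - 340*w + 96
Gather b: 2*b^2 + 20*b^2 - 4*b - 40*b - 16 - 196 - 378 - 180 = 22*b^2 - 44*b - 770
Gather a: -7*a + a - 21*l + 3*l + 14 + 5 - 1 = -6*a - 18*l + 18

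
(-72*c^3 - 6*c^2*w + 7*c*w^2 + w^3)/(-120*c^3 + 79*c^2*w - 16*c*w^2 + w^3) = (24*c^2 + 10*c*w + w^2)/(40*c^2 - 13*c*w + w^2)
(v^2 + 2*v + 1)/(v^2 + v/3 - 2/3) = 3*(v + 1)/(3*v - 2)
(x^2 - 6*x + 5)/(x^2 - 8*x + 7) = (x - 5)/(x - 7)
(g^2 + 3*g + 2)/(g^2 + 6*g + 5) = (g + 2)/(g + 5)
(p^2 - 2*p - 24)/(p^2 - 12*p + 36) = (p + 4)/(p - 6)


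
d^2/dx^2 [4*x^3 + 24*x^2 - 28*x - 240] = 24*x + 48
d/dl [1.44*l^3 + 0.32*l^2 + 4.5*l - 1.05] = 4.32*l^2 + 0.64*l + 4.5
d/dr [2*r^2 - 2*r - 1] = 4*r - 2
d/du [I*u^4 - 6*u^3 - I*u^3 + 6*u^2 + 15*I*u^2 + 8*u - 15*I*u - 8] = 4*I*u^3 + u^2*(-18 - 3*I) + u*(12 + 30*I) + 8 - 15*I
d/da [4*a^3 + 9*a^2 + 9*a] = 12*a^2 + 18*a + 9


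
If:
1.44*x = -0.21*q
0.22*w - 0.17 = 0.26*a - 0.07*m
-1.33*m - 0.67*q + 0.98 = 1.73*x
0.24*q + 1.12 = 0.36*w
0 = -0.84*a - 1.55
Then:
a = -1.85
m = 3.37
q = -8.39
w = -2.48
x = 1.22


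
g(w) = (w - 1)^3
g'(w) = 3*(w - 1)^2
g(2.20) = 1.73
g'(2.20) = 4.32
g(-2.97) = -62.57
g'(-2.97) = 47.28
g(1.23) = 0.01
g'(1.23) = 0.16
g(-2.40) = -39.30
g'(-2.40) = 34.68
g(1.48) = 0.11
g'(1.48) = 0.69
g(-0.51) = -3.44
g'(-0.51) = 6.84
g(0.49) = -0.13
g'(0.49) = 0.78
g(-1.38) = -13.48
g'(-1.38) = 16.99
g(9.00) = 512.00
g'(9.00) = 192.00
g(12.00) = 1331.00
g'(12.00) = 363.00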